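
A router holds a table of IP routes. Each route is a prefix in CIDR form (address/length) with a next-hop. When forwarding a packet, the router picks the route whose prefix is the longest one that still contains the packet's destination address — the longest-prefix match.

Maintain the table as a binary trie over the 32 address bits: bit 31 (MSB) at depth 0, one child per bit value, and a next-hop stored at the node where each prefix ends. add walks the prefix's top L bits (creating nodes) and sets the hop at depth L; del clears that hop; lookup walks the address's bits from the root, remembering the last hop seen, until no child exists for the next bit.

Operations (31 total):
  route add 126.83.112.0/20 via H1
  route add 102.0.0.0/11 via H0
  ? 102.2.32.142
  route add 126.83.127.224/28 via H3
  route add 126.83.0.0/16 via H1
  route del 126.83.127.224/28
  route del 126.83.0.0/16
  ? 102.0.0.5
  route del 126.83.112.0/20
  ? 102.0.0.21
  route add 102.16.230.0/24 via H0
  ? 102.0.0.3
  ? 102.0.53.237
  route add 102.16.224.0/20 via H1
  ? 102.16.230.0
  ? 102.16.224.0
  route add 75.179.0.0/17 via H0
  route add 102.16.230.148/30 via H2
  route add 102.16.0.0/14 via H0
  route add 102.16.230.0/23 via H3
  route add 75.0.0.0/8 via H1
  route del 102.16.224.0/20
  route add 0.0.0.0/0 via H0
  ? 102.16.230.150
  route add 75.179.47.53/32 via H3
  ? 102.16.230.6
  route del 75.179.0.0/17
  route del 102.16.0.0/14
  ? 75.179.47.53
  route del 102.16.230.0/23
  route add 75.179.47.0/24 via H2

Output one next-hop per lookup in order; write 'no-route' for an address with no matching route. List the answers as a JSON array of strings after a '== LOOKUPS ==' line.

Apply in order:
  add 126.83.112.0/20 -> H1 at depth 20
  add 102.0.0.0/11 -> H0 at depth 11
  ? 102.2.32.142  path d0:-→d1:-→d2:-→d3:-→d4:-→d5:-→d6:-→d7:-→d8:-→d9:-→d10:-→d11:H0  best=H0
  add 126.83.127.224/28 -> H3 at depth 28
  add 126.83.0.0/16 -> H1 at depth 16
  del 126.83.127.224/28 (clear depth 28)
  del 126.83.0.0/16 (clear depth 16)
  ? 102.0.0.5  path d0:-→d1:-→d2:-→d3:-→d4:-→d5:-→d6:-→d7:-→d8:-→d9:-→d10:-→d11:H0  best=H0
  del 126.83.112.0/20 (clear depth 20)
  ? 102.0.0.21  path d0:-→d1:-→d2:-→d3:-→d4:-→d5:-→d6:-→d7:-→d8:-→d9:-→d10:-→d11:H0  best=H0
  add 102.16.230.0/24 -> H0 at depth 24
  ? 102.0.0.3  path d0:-→d1:-→d2:-→d3:-→d4:-→d5:-→d6:-→d7:-→d8:-→d9:-→d10:-→d11:H0  best=H0
  ? 102.0.53.237  path d0:-→d1:-→d2:-→d3:-→d4:-→d5:-→d6:-→d7:-→d8:-→d9:-→d10:-→d11:H0  best=H0
  add 102.16.224.0/20 -> H1 at depth 20
  ? 102.16.230.0  path d0:-→d1:-→d2:-→d3:-→d4:-→d5:-→d6:-→d7:-→d8:-→d9:-→d10:-→d11:H0→d12:-→d13:-→d14:-→d15:-→d16:-→d17:-→d18:-→d19:-→d20:H1→d21:-→d22:-→d23:-→d24:H0  best=H0
  ? 102.16.224.0  path d0:-→d1:-→d2:-→d3:-→d4:-→d5:-→d6:-→d7:-→d8:-→d9:-→d10:-→d11:H0→d12:-→d13:-→d14:-→d15:-→d16:-→d17:-→d18:-→d19:-→d20:H1→d21:-  best=H1
  add 75.179.0.0/17 -> H0 at depth 17
  add 102.16.230.148/30 -> H2 at depth 30
  add 102.16.0.0/14 -> H0 at depth 14
  add 102.16.230.0/23 -> H3 at depth 23
  add 75.0.0.0/8 -> H1 at depth 8
  del 102.16.224.0/20 (clear depth 20)
  add 0.0.0.0/0 -> H0 at depth 0
  ? 102.16.230.150  path d0:H0→d1:-→d2:-→d3:-→d4:-→d5:-→d6:-→d7:-→d8:-→d9:-→d10:-→d11:H0→d12:-→d13:-→d14:H0→d15:-→d16:-→d17:-→d18:-→d19:-→d20:-→d21:-→d22:-→d23:H3→d24:H0→d25:-→d26:-→d27:-→d28:-→d29:-→d30:H2  best=H2
  add 75.179.47.53/32 -> H3 at depth 32
  ? 102.16.230.6  path d0:H0→d1:-→d2:-→d3:-→d4:-→d5:-→d6:-→d7:-→d8:-→d9:-→d10:-→d11:H0→d12:-→d13:-→d14:H0→d15:-→d16:-→d17:-→d18:-→d19:-→d20:-→d21:-→d22:-→d23:H3→d24:H0  best=H0
  del 75.179.0.0/17 (clear depth 17)
  del 102.16.0.0/14 (clear depth 14)
  ? 75.179.47.53  path d0:H0→d1:-→d2:-→d3:-→d4:-→d5:-→d6:-→d7:-→d8:H1→d9:-→d10:-→d11:-→d12:-→d13:-→d14:-→d15:-→d16:-→d17:-→d18:-→d19:-→d20:-→d21:-→d22:-→d23:-→d24:-→d25:-→d26:-→d27:-→d28:-→d29:-→d30:-→d31:-→d32:H3  best=H3
  del 102.16.230.0/23 (clear depth 23)
  add 75.179.47.0/24 -> H2 at depth 24

== LOOKUPS ==
["H0","H0","H0","H0","H0","H0","H1","H2","H0","H3"]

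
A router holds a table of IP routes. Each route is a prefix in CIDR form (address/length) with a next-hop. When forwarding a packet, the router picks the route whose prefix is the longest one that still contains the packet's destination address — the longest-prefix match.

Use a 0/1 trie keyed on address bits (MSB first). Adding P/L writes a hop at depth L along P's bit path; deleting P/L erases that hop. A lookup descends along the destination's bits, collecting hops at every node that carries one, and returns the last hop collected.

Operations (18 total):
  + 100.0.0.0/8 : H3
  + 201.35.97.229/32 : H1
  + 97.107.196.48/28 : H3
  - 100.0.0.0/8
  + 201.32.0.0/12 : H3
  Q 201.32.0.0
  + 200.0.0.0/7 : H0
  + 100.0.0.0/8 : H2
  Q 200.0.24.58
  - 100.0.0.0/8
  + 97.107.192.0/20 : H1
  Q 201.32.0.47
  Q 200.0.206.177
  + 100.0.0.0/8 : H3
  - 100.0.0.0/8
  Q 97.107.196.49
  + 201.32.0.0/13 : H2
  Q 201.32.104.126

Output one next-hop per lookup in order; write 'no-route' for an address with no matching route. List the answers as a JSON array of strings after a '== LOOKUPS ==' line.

Apply in order:
  + 100.0.0.0/8 (H3) depth=8
  + 201.35.97.229/32 (H1) depth=32
  + 97.107.196.48/28 (H3) depth=28
  del 100.0.0.0/8 (clear depth 8)
  + 201.32.0.0/12 (H3) depth=12
  ? 201.32.0.0  path d0:-→d1:-→d2:-→d3:-→d4:-→d5:-→d6:-→d7:-→d8:-→d9:-→d10:-→d11:-→d12:H3→d13:-→d14:-  best=H3
  + 200.0.0.0/7 (H0) depth=7
  + 100.0.0.0/8 (H2) depth=8
  ? 200.0.24.58  path d0:-→d1:-→d2:-→d3:-→d4:-→d5:-→d6:-→d7:H0  best=H0
  del 100.0.0.0/8 (clear depth 8)
  + 97.107.192.0/20 (H1) depth=20
  ? 201.32.0.47  path d0:-→d1:-→d2:-→d3:-→d4:-→d5:-→d6:-→d7:H0→d8:-→d9:-→d10:-→d11:-→d12:H3→d13:-→d14:-  best=H3
  ? 200.0.206.177  path d0:-→d1:-→d2:-→d3:-→d4:-→d5:-→d6:-→d7:H0  best=H0
  + 100.0.0.0/8 (H3) depth=8
  del 100.0.0.0/8 (clear depth 8)
  ? 97.107.196.49  path d0:-→d1:-→d2:-→d3:-→d4:-→d5:-→d6:-→d7:-→d8:-→d9:-→d10:-→d11:-→d12:-→d13:-→d14:-→d15:-→d16:-→d17:-→d18:-→d19:-→d20:H1→d21:-→d22:-→d23:-→d24:-→d25:-→d26:-→d27:-→d28:H3  best=H3
  + 201.32.0.0/13 (H2) depth=13
  ? 201.32.104.126  path d0:-→d1:-→d2:-→d3:-→d4:-→d5:-→d6:-→d7:H0→d8:-→d9:-→d10:-→d11:-→d12:H3→d13:H2→d14:-  best=H2

== LOOKUPS ==
["H3","H0","H3","H0","H3","H2"]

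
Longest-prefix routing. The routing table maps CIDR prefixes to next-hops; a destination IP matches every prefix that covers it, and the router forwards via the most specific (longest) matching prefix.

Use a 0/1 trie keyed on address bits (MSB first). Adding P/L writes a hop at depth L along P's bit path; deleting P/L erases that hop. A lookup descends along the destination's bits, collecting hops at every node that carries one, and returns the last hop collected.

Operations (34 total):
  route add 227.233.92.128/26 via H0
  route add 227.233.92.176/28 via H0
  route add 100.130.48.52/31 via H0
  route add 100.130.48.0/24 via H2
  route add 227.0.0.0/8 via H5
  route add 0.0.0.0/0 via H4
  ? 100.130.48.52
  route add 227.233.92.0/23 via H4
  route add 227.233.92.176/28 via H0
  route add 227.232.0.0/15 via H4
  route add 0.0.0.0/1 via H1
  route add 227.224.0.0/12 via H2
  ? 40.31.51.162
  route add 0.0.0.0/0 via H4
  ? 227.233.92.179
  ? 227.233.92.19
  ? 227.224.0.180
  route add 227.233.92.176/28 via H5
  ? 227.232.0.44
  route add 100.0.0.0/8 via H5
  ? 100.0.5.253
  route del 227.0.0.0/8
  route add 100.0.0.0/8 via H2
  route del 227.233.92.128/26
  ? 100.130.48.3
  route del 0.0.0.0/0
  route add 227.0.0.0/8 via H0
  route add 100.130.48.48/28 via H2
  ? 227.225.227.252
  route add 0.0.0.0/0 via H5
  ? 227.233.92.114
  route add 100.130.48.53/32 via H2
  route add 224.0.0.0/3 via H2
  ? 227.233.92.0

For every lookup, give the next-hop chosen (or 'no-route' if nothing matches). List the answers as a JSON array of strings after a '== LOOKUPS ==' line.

Apply in order:
  + 227.233.92.128/26 (H0) depth=26
  + 227.233.92.176/28 (H0) depth=28
  + 100.130.48.52/31 (H0) depth=31
  + 100.130.48.0/24 (H2) depth=24
  + 227.0.0.0/8 (H5) depth=8
  + 0.0.0.0/0 (H4) depth=0
  lookup 100.130.48.52: bits 0110010010000010001100000011010 walk d0:H4→d1:-→d2:-→d3:-→d4:-→d5:-→d6:-→d7:-→d8:-→d9:-→d10:-→d11:-→d12:-→d13:-→d14:-→d15:-→d16:-→d17:-→d18:-→d19:-→d20:-→d21:-→d22:-→d23:-→d24:H2→d25:-→d26:-→d27:-→d28:-→d29:-→d30:-→d31:H0 -> H0
  + 227.233.92.0/23 (H4) depth=23
  + 227.233.92.176/28 (H0) depth=28
  + 227.232.0.0/15 (H4) depth=15
  + 0.0.0.0/1 (H1) depth=1
  + 227.224.0.0/12 (H2) depth=12
  lookup 40.31.51.162: bits 0 walk d0:H4→d1:H1 -> H1
  + 0.0.0.0/0 (H4) depth=0
  lookup 227.233.92.179: bits 1110001111101001010111001011 walk d0:H4→d1:-→d2:-→d3:-→d4:-→d5:-→d6:-→d7:-→d8:H5→d9:-→d10:-→d11:-→d12:H2→d13:-→d14:-→d15:H4→d16:-→d17:-→d18:-→d19:-→d20:-→d21:-→d22:-→d23:H4→d24:-→d25:-→d26:H0→d27:-→d28:H0 -> H0
  lookup 227.233.92.19: bits 111000111110100101011100 walk d0:H4→d1:-→d2:-→d3:-→d4:-→d5:-→d6:-→d7:-→d8:H5→d9:-→d10:-→d11:-→d12:H2→d13:-→d14:-→d15:H4→d16:-→d17:-→d18:-→d19:-→d20:-→d21:-→d22:-→d23:H4→d24:- -> H4
  lookup 227.224.0.180: bits 111000111110 walk d0:H4→d1:-→d2:-→d3:-→d4:-→d5:-→d6:-→d7:-→d8:H5→d9:-→d10:-→d11:-→d12:H2 -> H2
  + 227.233.92.176/28 (H5) depth=28
  lookup 227.232.0.44: bits 111000111110100 walk d0:H4→d1:-→d2:-→d3:-→d4:-→d5:-→d6:-→d7:-→d8:H5→d9:-→d10:-→d11:-→d12:H2→d13:-→d14:-→d15:H4 -> H4
  + 100.0.0.0/8 (H5) depth=8
  lookup 100.0.5.253: bits 01100100 walk d0:H4→d1:H1→d2:-→d3:-→d4:-→d5:-→d6:-→d7:-→d8:H5 -> H5
  del 227.0.0.0/8 (clear depth 8)
  + 100.0.0.0/8 (H2) depth=8
  del 227.233.92.128/26 (clear depth 26)
  lookup 100.130.48.3: bits 01100100100000100011000000 walk d0:H4→d1:H1→d2:-→d3:-→d4:-→d5:-→d6:-→d7:-→d8:H2→d9:-→d10:-→d11:-→d12:-→d13:-→d14:-→d15:-→d16:-→d17:-→d18:-→d19:-→d20:-→d21:-→d22:-→d23:-→d24:H2→d25:-→d26:- -> H2
  del 0.0.0.0/0 (clear depth 0)
  + 227.0.0.0/8 (H0) depth=8
  + 100.130.48.48/28 (H2) depth=28
  lookup 227.225.227.252: bits 111000111110 walk d0:-→d1:-→d2:-→d3:-→d4:-→d5:-→d6:-→d7:-→d8:H0→d9:-→d10:-→d11:-→d12:H2 -> H2
  + 0.0.0.0/0 (H5) depth=0
  lookup 227.233.92.114: bits 111000111110100101011100 walk d0:H5→d1:-→d2:-→d3:-→d4:-→d5:-→d6:-→d7:-→d8:H0→d9:-→d10:-→d11:-→d12:H2→d13:-→d14:-→d15:H4→d16:-→d17:-→d18:-→d19:-→d20:-→d21:-→d22:-→d23:H4→d24:- -> H4
  + 100.130.48.53/32 (H2) depth=32
  + 224.0.0.0/3 (H2) depth=3
  lookup 227.233.92.0: bits 111000111110100101011100 walk d0:H5→d1:-→d2:-→d3:H2→d4:-→d5:-→d6:-→d7:-→d8:H0→d9:-→d10:-→d11:-→d12:H2→d13:-→d14:-→d15:H4→d16:-→d17:-→d18:-→d19:-→d20:-→d21:-→d22:-→d23:H4→d24:- -> H4

== LOOKUPS ==
["H0","H1","H0","H4","H2","H4","H5","H2","H2","H4","H4"]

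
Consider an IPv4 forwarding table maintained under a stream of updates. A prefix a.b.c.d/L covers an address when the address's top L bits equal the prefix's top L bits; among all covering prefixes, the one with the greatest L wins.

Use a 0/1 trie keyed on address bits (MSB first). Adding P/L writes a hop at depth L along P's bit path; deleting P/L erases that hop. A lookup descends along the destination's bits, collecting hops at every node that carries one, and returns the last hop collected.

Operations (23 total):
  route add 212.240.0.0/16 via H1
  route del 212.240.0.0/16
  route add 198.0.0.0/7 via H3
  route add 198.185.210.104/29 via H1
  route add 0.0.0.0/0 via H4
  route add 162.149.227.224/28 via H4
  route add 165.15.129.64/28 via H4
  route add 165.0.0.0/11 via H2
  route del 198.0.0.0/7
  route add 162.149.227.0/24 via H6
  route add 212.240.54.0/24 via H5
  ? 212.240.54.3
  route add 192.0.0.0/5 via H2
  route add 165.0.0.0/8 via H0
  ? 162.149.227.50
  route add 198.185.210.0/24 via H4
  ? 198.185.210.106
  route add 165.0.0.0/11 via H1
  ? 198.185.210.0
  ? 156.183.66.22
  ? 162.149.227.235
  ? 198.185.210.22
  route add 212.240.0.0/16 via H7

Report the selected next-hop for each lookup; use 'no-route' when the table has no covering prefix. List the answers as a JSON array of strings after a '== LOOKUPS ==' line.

Apply in order:
  add 212.240.0.0/16 -> H1 at depth 16
  - 212.240.0.0/16 clear@16
  add 198.0.0.0/7 -> H3 at depth 7
  add 198.185.210.104/29 -> H1 at depth 29
  add 0.0.0.0/0 -> H4 at depth 0
  add 162.149.227.224/28 -> H4 at depth 28
  add 165.15.129.64/28 -> H4 at depth 28
  add 165.0.0.0/11 -> H2 at depth 11
  - 198.0.0.0/7 clear@7
  add 162.149.227.0/24 -> H6 at depth 24
  add 212.240.54.0/24 -> H5 at depth 24
  Q 212.240.54.3: descend 110101001111000000110110 ; hops seen [H4,H5] ; pick H5
  add 192.0.0.0/5 -> H2 at depth 5
  add 165.0.0.0/8 -> H0 at depth 8
  Q 162.149.227.50: descend 101000101001010111100011 ; hops seen [H4,H6] ; pick H6
  add 198.185.210.0/24 -> H4 at depth 24
  Q 198.185.210.106: descend 11000110101110011101001001101 ; hops seen [H4,H2,H4,H1] ; pick H1
  add 165.0.0.0/11 -> H1 at depth 11
  Q 198.185.210.0: descend 1100011010111001110100100 ; hops seen [H4,H2,H4] ; pick H4
  Q 156.183.66.22: descend 10 ; hops seen [H4] ; pick H4
  Q 162.149.227.235: descend 1010001010010101111000111110 ; hops seen [H4,H6,H4] ; pick H4
  Q 198.185.210.22: descend 1100011010111001110100100 ; hops seen [H4,H2,H4] ; pick H4
  add 212.240.0.0/16 -> H7 at depth 16

== LOOKUPS ==
["H5","H6","H1","H4","H4","H4","H4"]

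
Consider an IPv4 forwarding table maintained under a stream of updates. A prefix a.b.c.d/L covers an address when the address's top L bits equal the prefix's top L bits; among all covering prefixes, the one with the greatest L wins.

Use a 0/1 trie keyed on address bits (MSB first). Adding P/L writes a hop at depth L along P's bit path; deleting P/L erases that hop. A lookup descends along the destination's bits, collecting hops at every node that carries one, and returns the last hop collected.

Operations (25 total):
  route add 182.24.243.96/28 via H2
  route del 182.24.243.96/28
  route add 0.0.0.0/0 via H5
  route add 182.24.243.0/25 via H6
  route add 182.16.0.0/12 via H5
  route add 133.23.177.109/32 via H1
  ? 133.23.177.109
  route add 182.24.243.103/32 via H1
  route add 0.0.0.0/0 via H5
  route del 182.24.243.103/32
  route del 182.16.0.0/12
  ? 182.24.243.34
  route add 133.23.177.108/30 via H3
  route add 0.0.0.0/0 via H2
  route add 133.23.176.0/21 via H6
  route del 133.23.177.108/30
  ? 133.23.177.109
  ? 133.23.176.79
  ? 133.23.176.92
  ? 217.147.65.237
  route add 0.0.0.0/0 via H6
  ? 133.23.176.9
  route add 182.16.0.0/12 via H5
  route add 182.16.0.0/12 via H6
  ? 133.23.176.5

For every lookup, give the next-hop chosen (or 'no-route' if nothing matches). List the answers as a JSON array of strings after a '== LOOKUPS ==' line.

Trace:
  add 182.24.243.96/28 -> H2 at depth 28
  - 182.24.243.96/28 clear@28
  add 0.0.0.0/0 -> H5 at depth 0
  add 182.24.243.0/25 -> H6 at depth 25
  add 182.16.0.0/12 -> H5 at depth 12
  add 133.23.177.109/32 -> H1 at depth 32
  ? 133.23.177.109  path d0:H5→d1:-→d2:-→d3:-→d4:-→d5:-→d6:-→d7:-→d8:-→d9:-→d10:-→d11:-→d12:-→d13:-→d14:-→d15:-→d16:-→d17:-→d18:-→d19:-→d20:-→d21:-→d22:-→d23:-→d24:-→d25:-→d26:-→d27:-→d28:-→d29:-→d30:-→d31:-→d32:H1  best=H1
  add 182.24.243.103/32 -> H1 at depth 32
  add 0.0.0.0/0 -> H5 at depth 0
  - 182.24.243.103/32 clear@32
  - 182.16.0.0/12 clear@12
  ? 182.24.243.34  path d0:H5→d1:-→d2:-→d3:-→d4:-→d5:-→d6:-→d7:-→d8:-→d9:-→d10:-→d11:-→d12:-→d13:-→d14:-→d15:-→d16:-→d17:-→d18:-→d19:-→d20:-→d21:-→d22:-→d23:-→d24:-→d25:H6  best=H6
  add 133.23.177.108/30 -> H3 at depth 30
  add 0.0.0.0/0 -> H2 at depth 0
  add 133.23.176.0/21 -> H6 at depth 21
  - 133.23.177.108/30 clear@30
  ? 133.23.177.109  path d0:H2→d1:-→d2:-→d3:-→d4:-→d5:-→d6:-→d7:-→d8:-→d9:-→d10:-→d11:-→d12:-→d13:-→d14:-→d15:-→d16:-→d17:-→d18:-→d19:-→d20:-→d21:H6→d22:-→d23:-→d24:-→d25:-→d26:-→d27:-→d28:-→d29:-→d30:-→d31:-→d32:H1  best=H1
  ? 133.23.176.79  path d0:H2→d1:-→d2:-→d3:-→d4:-→d5:-→d6:-→d7:-→d8:-→d9:-→d10:-→d11:-→d12:-→d13:-→d14:-→d15:-→d16:-→d17:-→d18:-→d19:-→d20:-→d21:H6→d22:-→d23:-  best=H6
  ? 133.23.176.92  path d0:H2→d1:-→d2:-→d3:-→d4:-→d5:-→d6:-→d7:-→d8:-→d9:-→d10:-→d11:-→d12:-→d13:-→d14:-→d15:-→d16:-→d17:-→d18:-→d19:-→d20:-→d21:H6→d22:-→d23:-  best=H6
  ? 217.147.65.237  path d0:H2→d1:-  best=H2
  add 0.0.0.0/0 -> H6 at depth 0
  ? 133.23.176.9  path d0:H6→d1:-→d2:-→d3:-→d4:-→d5:-→d6:-→d7:-→d8:-→d9:-→d10:-→d11:-→d12:-→d13:-→d14:-→d15:-→d16:-→d17:-→d18:-→d19:-→d20:-→d21:H6→d22:-→d23:-  best=H6
  add 182.16.0.0/12 -> H5 at depth 12
  add 182.16.0.0/12 -> H6 at depth 12
  ? 133.23.176.5  path d0:H6→d1:-→d2:-→d3:-→d4:-→d5:-→d6:-→d7:-→d8:-→d9:-→d10:-→d11:-→d12:-→d13:-→d14:-→d15:-→d16:-→d17:-→d18:-→d19:-→d20:-→d21:H6→d22:-→d23:-  best=H6

== LOOKUPS ==
["H1","H6","H1","H6","H6","H2","H6","H6"]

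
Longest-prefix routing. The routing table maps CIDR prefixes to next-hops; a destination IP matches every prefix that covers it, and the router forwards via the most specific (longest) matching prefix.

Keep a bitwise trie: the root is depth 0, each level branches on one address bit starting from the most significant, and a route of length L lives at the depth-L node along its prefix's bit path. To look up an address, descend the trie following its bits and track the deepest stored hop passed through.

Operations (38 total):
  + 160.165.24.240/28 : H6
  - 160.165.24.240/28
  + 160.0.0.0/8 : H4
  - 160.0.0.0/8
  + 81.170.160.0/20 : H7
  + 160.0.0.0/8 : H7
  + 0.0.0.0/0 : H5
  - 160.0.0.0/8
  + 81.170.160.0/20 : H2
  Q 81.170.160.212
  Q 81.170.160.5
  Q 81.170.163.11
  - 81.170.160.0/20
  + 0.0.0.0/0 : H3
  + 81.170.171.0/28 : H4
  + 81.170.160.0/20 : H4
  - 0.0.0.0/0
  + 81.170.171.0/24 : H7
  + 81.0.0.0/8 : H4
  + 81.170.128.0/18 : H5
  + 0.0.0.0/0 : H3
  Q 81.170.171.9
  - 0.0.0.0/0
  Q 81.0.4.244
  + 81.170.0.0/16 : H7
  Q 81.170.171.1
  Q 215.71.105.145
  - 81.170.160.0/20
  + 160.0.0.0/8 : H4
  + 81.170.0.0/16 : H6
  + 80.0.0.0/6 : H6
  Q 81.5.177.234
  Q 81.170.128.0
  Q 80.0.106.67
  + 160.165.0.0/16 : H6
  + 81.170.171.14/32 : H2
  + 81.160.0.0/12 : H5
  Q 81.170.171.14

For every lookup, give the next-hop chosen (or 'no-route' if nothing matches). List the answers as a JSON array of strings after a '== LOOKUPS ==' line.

Apply in order:
  + 160.165.24.240/28 (H6) depth=28
  - 160.165.24.240/28 clear@28
  + 160.0.0.0/8 (H4) depth=8
  - 160.0.0.0/8 clear@8
  + 81.170.160.0/20 (H7) depth=20
  + 160.0.0.0/8 (H7) depth=8
  + 0.0.0.0/0 (H5) depth=0
  - 160.0.0.0/8 clear@8
  + 81.170.160.0/20 (H2) depth=20
  ? 81.170.160.212  path d0:H5→d1:-→d2:-→d3:-→d4:-→d5:-→d6:-→d7:-→d8:-→d9:-→d10:-→d11:-→d12:-→d13:-→d14:-→d15:-→d16:-→d17:-→d18:-→d19:-→d20:H2  best=H2
  ? 81.170.160.5  path d0:H5→d1:-→d2:-→d3:-→d4:-→d5:-→d6:-→d7:-→d8:-→d9:-→d10:-→d11:-→d12:-→d13:-→d14:-→d15:-→d16:-→d17:-→d18:-→d19:-→d20:H2  best=H2
  ? 81.170.163.11  path d0:H5→d1:-→d2:-→d3:-→d4:-→d5:-→d6:-→d7:-→d8:-→d9:-→d10:-→d11:-→d12:-→d13:-→d14:-→d15:-→d16:-→d17:-→d18:-→d19:-→d20:H2  best=H2
  - 81.170.160.0/20 clear@20
  + 0.0.0.0/0 (H3) depth=0
  + 81.170.171.0/28 (H4) depth=28
  + 81.170.160.0/20 (H4) depth=20
  - 0.0.0.0/0 clear@0
  + 81.170.171.0/24 (H7) depth=24
  + 81.0.0.0/8 (H4) depth=8
  + 81.170.128.0/18 (H5) depth=18
  + 0.0.0.0/0 (H3) depth=0
  ? 81.170.171.9  path d0:H3→d1:-→d2:-→d3:-→d4:-→d5:-→d6:-→d7:-→d8:H4→d9:-→d10:-→d11:-→d12:-→d13:-→d14:-→d15:-→d16:-→d17:-→d18:H5→d19:-→d20:H4→d21:-→d22:-→d23:-→d24:H7→d25:-→d26:-→d27:-→d28:H4  best=H4
  - 0.0.0.0/0 clear@0
  ? 81.0.4.244  path d0:-→d1:-→d2:-→d3:-→d4:-→d5:-→d6:-→d7:-→d8:H4  best=H4
  + 81.170.0.0/16 (H7) depth=16
  ? 81.170.171.1  path d0:-→d1:-→d2:-→d3:-→d4:-→d5:-→d6:-→d7:-→d8:H4→d9:-→d10:-→d11:-→d12:-→d13:-→d14:-→d15:-→d16:H7→d17:-→d18:H5→d19:-→d20:H4→d21:-→d22:-→d23:-→d24:H7→d25:-→d26:-→d27:-→d28:H4  best=H4
  ? 215.71.105.145  path d0:-→d1:-  best=no-route
  - 81.170.160.0/20 clear@20
  + 160.0.0.0/8 (H4) depth=8
  + 81.170.0.0/16 (H6) depth=16
  + 80.0.0.0/6 (H6) depth=6
  ? 81.5.177.234  path d0:-→d1:-→d2:-→d3:-→d4:-→d5:-→d6:H6→d7:-→d8:H4  best=H4
  ? 81.170.128.0  path d0:-→d1:-→d2:-→d3:-→d4:-→d5:-→d6:H6→d7:-→d8:H4→d9:-→d10:-→d11:-→d12:-→d13:-→d14:-→d15:-→d16:H6→d17:-→d18:H5  best=H5
  ? 80.0.106.67  path d0:-→d1:-→d2:-→d3:-→d4:-→d5:-→d6:H6→d7:-  best=H6
  + 160.165.0.0/16 (H6) depth=16
  + 81.170.171.14/32 (H2) depth=32
  + 81.160.0.0/12 (H5) depth=12
  ? 81.170.171.14  path d0:-→d1:-→d2:-→d3:-→d4:-→d5:-→d6:H6→d7:-→d8:H4→d9:-→d10:-→d11:-→d12:H5→d13:-→d14:-→d15:-→d16:H6→d17:-→d18:H5→d19:-→d20:-→d21:-→d22:-→d23:-→d24:H7→d25:-→d26:-→d27:-→d28:H4→d29:-→d30:-→d31:-→d32:H2  best=H2

== LOOKUPS ==
["H2","H2","H2","H4","H4","H4","no-route","H4","H5","H6","H2"]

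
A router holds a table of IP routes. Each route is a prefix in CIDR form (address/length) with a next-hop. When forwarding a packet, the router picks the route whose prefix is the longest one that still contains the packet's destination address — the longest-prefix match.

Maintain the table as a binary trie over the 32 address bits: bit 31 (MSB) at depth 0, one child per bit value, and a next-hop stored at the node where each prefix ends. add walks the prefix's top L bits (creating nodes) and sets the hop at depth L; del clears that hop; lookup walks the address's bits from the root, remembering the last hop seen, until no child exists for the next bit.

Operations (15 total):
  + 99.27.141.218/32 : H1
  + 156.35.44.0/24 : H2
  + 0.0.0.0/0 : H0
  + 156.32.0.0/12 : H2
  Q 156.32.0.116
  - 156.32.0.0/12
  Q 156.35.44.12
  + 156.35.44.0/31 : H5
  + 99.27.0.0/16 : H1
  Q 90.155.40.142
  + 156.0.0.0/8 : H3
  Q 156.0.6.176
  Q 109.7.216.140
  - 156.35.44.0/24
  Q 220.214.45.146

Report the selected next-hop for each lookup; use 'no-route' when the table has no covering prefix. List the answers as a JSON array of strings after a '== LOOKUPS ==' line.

Apply in order:
  add 99.27.141.218/32 -> H1 at depth 32
  add 156.35.44.0/24 -> H2 at depth 24
  add 0.0.0.0/0 -> H0 at depth 0
  add 156.32.0.0/12 -> H2 at depth 12
  lookup 156.32.0.116: bits 10011100001000 walk d0:H0→d1:-→d2:-→d3:-→d4:-→d5:-→d6:-→d7:-→d8:-→d9:-→d10:-→d11:-→d12:H2→d13:-→d14:- -> H2
  del 156.32.0.0/12 (clear depth 12)
  lookup 156.35.44.12: bits 100111000010001100101100 walk d0:H0→d1:-→d2:-→d3:-→d4:-→d5:-→d6:-→d7:-→d8:-→d9:-→d10:-→d11:-→d12:-→d13:-→d14:-→d15:-→d16:-→d17:-→d18:-→d19:-→d20:-→d21:-→d22:-→d23:-→d24:H2 -> H2
  add 156.35.44.0/31 -> H5 at depth 31
  add 99.27.0.0/16 -> H1 at depth 16
  lookup 90.155.40.142: bits 01 walk d0:H0→d1:-→d2:- -> H0
  add 156.0.0.0/8 -> H3 at depth 8
  lookup 156.0.6.176: bits 1001110000 walk d0:H0→d1:-→d2:-→d3:-→d4:-→d5:-→d6:-→d7:-→d8:H3→d9:-→d10:- -> H3
  lookup 109.7.216.140: bits 0110 walk d0:H0→d1:-→d2:-→d3:-→d4:- -> H0
  del 156.35.44.0/24 (clear depth 24)
  lookup 220.214.45.146: bits 1 walk d0:H0→d1:- -> H0

== LOOKUPS ==
["H2","H2","H0","H3","H0","H0"]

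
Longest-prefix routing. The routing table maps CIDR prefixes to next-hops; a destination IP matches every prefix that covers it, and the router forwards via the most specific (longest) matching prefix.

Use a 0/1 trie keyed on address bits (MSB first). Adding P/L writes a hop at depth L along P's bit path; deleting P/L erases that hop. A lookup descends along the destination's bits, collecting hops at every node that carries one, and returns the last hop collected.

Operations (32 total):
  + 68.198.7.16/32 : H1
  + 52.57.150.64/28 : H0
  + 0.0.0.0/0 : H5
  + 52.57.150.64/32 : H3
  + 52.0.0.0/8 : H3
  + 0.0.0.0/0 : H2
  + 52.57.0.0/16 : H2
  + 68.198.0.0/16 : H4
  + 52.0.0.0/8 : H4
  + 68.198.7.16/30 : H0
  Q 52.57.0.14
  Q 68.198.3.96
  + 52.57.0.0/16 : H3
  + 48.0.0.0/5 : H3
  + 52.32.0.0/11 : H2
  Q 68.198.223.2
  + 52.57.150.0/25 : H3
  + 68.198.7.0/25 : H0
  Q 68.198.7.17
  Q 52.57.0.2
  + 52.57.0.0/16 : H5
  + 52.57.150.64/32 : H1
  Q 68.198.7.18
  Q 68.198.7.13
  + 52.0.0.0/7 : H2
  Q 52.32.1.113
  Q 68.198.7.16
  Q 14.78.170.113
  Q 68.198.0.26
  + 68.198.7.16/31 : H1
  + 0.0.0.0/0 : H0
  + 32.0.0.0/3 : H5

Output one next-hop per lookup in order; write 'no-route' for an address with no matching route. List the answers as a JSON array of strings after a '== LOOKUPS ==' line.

Apply in order:
  add 68.198.7.16/32 -> H1 at depth 32
  add 52.57.150.64/28 -> H0 at depth 28
  add 0.0.0.0/0 -> H5 at depth 0
  add 52.57.150.64/32 -> H3 at depth 32
  add 52.0.0.0/8 -> H3 at depth 8
  add 0.0.0.0/0 -> H2 at depth 0
  add 52.57.0.0/16 -> H2 at depth 16
  add 68.198.0.0/16 -> H4 at depth 16
  add 52.0.0.0/8 -> H4 at depth 8
  add 68.198.7.16/30 -> H0 at depth 30
  ? 52.57.0.14  path d0:H2→d1:-→d2:-→d3:-→d4:-→d5:-→d6:-→d7:-→d8:H4→d9:-→d10:-→d11:-→d12:-→d13:-→d14:-→d15:-→d16:H2  best=H2
  ? 68.198.3.96  path d0:H2→d1:-→d2:-→d3:-→d4:-→d5:-→d6:-→d7:-→d8:-→d9:-→d10:-→d11:-→d12:-→d13:-→d14:-→d15:-→d16:H4→d17:-→d18:-→d19:-→d20:-→d21:-  best=H4
  add 52.57.0.0/16 -> H3 at depth 16
  add 48.0.0.0/5 -> H3 at depth 5
  add 52.32.0.0/11 -> H2 at depth 11
  ? 68.198.223.2  path d0:H2→d1:-→d2:-→d3:-→d4:-→d5:-→d6:-→d7:-→d8:-→d9:-→d10:-→d11:-→d12:-→d13:-→d14:-→d15:-→d16:H4  best=H4
  add 52.57.150.0/25 -> H3 at depth 25
  add 68.198.7.0/25 -> H0 at depth 25
  ? 68.198.7.17  path d0:H2→d1:-→d2:-→d3:-→d4:-→d5:-→d6:-→d7:-→d8:-→d9:-→d10:-→d11:-→d12:-→d13:-→d14:-→d15:-→d16:H4→d17:-→d18:-→d19:-→d20:-→d21:-→d22:-→d23:-→d24:-→d25:H0→d26:-→d27:-→d28:-→d29:-→d30:H0→d31:-  best=H0
  ? 52.57.0.2  path d0:H2→d1:-→d2:-→d3:-→d4:-→d5:H3→d6:-→d7:-→d8:H4→d9:-→d10:-→d11:H2→d12:-→d13:-→d14:-→d15:-→d16:H3  best=H3
  add 52.57.0.0/16 -> H5 at depth 16
  add 52.57.150.64/32 -> H1 at depth 32
  ? 68.198.7.18  path d0:H2→d1:-→d2:-→d3:-→d4:-→d5:-→d6:-→d7:-→d8:-→d9:-→d10:-→d11:-→d12:-→d13:-→d14:-→d15:-→d16:H4→d17:-→d18:-→d19:-→d20:-→d21:-→d22:-→d23:-→d24:-→d25:H0→d26:-→d27:-→d28:-→d29:-→d30:H0  best=H0
  ? 68.198.7.13  path d0:H2→d1:-→d2:-→d3:-→d4:-→d5:-→d6:-→d7:-→d8:-→d9:-→d10:-→d11:-→d12:-→d13:-→d14:-→d15:-→d16:H4→d17:-→d18:-→d19:-→d20:-→d21:-→d22:-→d23:-→d24:-→d25:H0→d26:-→d27:-  best=H0
  add 52.0.0.0/7 -> H2 at depth 7
  ? 52.32.1.113  path d0:H2→d1:-→d2:-→d3:-→d4:-→d5:H3→d6:-→d7:H2→d8:H4→d9:-→d10:-→d11:H2  best=H2
  ? 68.198.7.16  path d0:H2→d1:-→d2:-→d3:-→d4:-→d5:-→d6:-→d7:-→d8:-→d9:-→d10:-→d11:-→d12:-→d13:-→d14:-→d15:-→d16:H4→d17:-→d18:-→d19:-→d20:-→d21:-→d22:-→d23:-→d24:-→d25:H0→d26:-→d27:-→d28:-→d29:-→d30:H0→d31:-→d32:H1  best=H1
  ? 14.78.170.113  path d0:H2→d1:-→d2:-  best=H2
  ? 68.198.0.26  path d0:H2→d1:-→d2:-→d3:-→d4:-→d5:-→d6:-→d7:-→d8:-→d9:-→d10:-→d11:-→d12:-→d13:-→d14:-→d15:-→d16:H4→d17:-→d18:-→d19:-→d20:-→d21:-  best=H4
  add 68.198.7.16/31 -> H1 at depth 31
  add 0.0.0.0/0 -> H0 at depth 0
  add 32.0.0.0/3 -> H5 at depth 3

== LOOKUPS ==
["H2","H4","H4","H0","H3","H0","H0","H2","H1","H2","H4"]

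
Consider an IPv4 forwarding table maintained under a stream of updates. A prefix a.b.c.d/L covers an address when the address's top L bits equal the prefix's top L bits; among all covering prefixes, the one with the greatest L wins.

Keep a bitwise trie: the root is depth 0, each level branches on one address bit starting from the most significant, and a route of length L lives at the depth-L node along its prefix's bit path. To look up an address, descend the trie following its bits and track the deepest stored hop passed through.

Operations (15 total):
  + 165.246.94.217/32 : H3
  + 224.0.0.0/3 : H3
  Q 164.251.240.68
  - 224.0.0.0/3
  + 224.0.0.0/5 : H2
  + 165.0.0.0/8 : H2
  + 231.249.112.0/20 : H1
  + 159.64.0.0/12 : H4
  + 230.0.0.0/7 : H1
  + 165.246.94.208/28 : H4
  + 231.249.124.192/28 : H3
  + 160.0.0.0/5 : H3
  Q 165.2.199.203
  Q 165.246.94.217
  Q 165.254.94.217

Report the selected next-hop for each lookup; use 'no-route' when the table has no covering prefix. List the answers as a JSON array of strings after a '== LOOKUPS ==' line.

Apply in order:
  + 165.246.94.217/32 (H3) depth=32
  + 224.0.0.0/3 (H3) depth=3
  lookup 164.251.240.68: bits 1010010 walk d0:-→d1:-→d2:-→d3:-→d4:-→d5:-→d6:-→d7:- -> no-route
  del 224.0.0.0/3 (clear depth 3)
  + 224.0.0.0/5 (H2) depth=5
  + 165.0.0.0/8 (H2) depth=8
  + 231.249.112.0/20 (H1) depth=20
  + 159.64.0.0/12 (H4) depth=12
  + 230.0.0.0/7 (H1) depth=7
  + 165.246.94.208/28 (H4) depth=28
  + 231.249.124.192/28 (H3) depth=28
  + 160.0.0.0/5 (H3) depth=5
  lookup 165.2.199.203: bits 10100101 walk d0:-→d1:-→d2:-→d3:-→d4:-→d5:H3→d6:-→d7:-→d8:H2 -> H2
  lookup 165.246.94.217: bits 10100101111101100101111011011001 walk d0:-→d1:-→d2:-→d3:-→d4:-→d5:H3→d6:-→d7:-→d8:H2→d9:-→d10:-→d11:-→d12:-→d13:-→d14:-→d15:-→d16:-→d17:-→d18:-→d19:-→d20:-→d21:-→d22:-→d23:-→d24:-→d25:-→d26:-→d27:-→d28:H4→d29:-→d30:-→d31:-→d32:H3 -> H3
  lookup 165.254.94.217: bits 101001011111 walk d0:-→d1:-→d2:-→d3:-→d4:-→d5:H3→d6:-→d7:-→d8:H2→d9:-→d10:-→d11:-→d12:- -> H2

== LOOKUPS ==
["no-route","H2","H3","H2"]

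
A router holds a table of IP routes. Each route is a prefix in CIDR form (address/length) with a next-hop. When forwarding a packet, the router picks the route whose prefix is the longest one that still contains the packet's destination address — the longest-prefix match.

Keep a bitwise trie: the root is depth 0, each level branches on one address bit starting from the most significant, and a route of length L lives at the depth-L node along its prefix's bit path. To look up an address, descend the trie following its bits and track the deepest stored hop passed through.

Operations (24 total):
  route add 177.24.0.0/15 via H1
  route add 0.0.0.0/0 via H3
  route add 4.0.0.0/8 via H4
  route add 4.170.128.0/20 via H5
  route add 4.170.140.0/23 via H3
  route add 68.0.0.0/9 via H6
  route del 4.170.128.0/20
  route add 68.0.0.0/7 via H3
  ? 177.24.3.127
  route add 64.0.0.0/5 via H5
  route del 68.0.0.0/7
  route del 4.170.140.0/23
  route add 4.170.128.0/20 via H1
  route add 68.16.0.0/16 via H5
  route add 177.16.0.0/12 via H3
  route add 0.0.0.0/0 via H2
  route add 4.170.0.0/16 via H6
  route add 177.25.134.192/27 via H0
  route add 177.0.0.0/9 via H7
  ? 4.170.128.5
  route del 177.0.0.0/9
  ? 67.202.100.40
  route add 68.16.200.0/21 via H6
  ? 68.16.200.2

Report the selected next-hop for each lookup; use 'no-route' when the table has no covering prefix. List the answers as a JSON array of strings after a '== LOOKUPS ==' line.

Process each operation:
  + 177.24.0.0/15 (H1) depth=15
  + 0.0.0.0/0 (H3) depth=0
  + 4.0.0.0/8 (H4) depth=8
  + 4.170.128.0/20 (H5) depth=20
  + 4.170.140.0/23 (H3) depth=23
  + 68.0.0.0/9 (H6) depth=9
  - 4.170.128.0/20 clear@20
  + 68.0.0.0/7 (H3) depth=7
  ? 177.24.3.127  path d0:H3→d1:-→d2:-→d3:-→d4:-→d5:-→d6:-→d7:-→d8:-→d9:-→d10:-→d11:-→d12:-→d13:-→d14:-→d15:H1  best=H1
  + 64.0.0.0/5 (H5) depth=5
  - 68.0.0.0/7 clear@7
  - 4.170.140.0/23 clear@23
  + 4.170.128.0/20 (H1) depth=20
  + 68.16.0.0/16 (H5) depth=16
  + 177.16.0.0/12 (H3) depth=12
  + 0.0.0.0/0 (H2) depth=0
  + 4.170.0.0/16 (H6) depth=16
  + 177.25.134.192/27 (H0) depth=27
  + 177.0.0.0/9 (H7) depth=9
  ? 4.170.128.5  path d0:H2→d1:-→d2:-→d3:-→d4:-→d5:-→d6:-→d7:-→d8:H4→d9:-→d10:-→d11:-→d12:-→d13:-→d14:-→d15:-→d16:H6→d17:-→d18:-→d19:-→d20:H1  best=H1
  - 177.0.0.0/9 clear@9
  ? 67.202.100.40  path d0:H2→d1:-→d2:-→d3:-→d4:-→d5:H5  best=H5
  + 68.16.200.0/21 (H6) depth=21
  ? 68.16.200.2  path d0:H2→d1:-→d2:-→d3:-→d4:-→d5:H5→d6:-→d7:-→d8:-→d9:H6→d10:-→d11:-→d12:-→d13:-→d14:-→d15:-→d16:H5→d17:-→d18:-→d19:-→d20:-→d21:H6  best=H6

== LOOKUPS ==
["H1","H1","H5","H6"]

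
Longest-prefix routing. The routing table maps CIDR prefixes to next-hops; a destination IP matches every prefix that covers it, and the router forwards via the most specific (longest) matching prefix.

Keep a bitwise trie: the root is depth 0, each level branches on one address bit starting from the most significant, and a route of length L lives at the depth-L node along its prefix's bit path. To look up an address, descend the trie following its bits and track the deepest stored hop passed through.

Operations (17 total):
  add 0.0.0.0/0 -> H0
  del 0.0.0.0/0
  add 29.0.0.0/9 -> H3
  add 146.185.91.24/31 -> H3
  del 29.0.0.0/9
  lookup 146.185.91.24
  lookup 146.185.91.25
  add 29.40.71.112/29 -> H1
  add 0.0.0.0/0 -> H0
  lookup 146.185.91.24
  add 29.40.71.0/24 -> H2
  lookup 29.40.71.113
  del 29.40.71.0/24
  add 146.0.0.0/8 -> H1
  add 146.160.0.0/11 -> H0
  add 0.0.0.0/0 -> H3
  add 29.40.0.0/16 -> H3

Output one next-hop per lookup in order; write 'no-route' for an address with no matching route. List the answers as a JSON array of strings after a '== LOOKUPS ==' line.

Process each operation:
  add 0.0.0.0/0 -> H0 at depth 0
  - 0.0.0.0/0 clear@0
  add 29.0.0.0/9 -> H3 at depth 9
  add 146.185.91.24/31 -> H3 at depth 31
  - 29.0.0.0/9 clear@9
  lookup 146.185.91.24: bits 1001001010111001010110110001100 walk d0:-→d1:-→d2:-→d3:-→d4:-→d5:-→d6:-→d7:-→d8:-→d9:-→d10:-→d11:-→d12:-→d13:-→d14:-→d15:-→d16:-→d17:-→d18:-→d19:-→d20:-→d21:-→d22:-→d23:-→d24:-→d25:-→d26:-→d27:-→d28:-→d29:-→d30:-→d31:H3 -> H3
  lookup 146.185.91.25: bits 1001001010111001010110110001100 walk d0:-→d1:-→d2:-→d3:-→d4:-→d5:-→d6:-→d7:-→d8:-→d9:-→d10:-→d11:-→d12:-→d13:-→d14:-→d15:-→d16:-→d17:-→d18:-→d19:-→d20:-→d21:-→d22:-→d23:-→d24:-→d25:-→d26:-→d27:-→d28:-→d29:-→d30:-→d31:H3 -> H3
  add 29.40.71.112/29 -> H1 at depth 29
  add 0.0.0.0/0 -> H0 at depth 0
  lookup 146.185.91.24: bits 1001001010111001010110110001100 walk d0:H0→d1:-→d2:-→d3:-→d4:-→d5:-→d6:-→d7:-→d8:-→d9:-→d10:-→d11:-→d12:-→d13:-→d14:-→d15:-→d16:-→d17:-→d18:-→d19:-→d20:-→d21:-→d22:-→d23:-→d24:-→d25:-→d26:-→d27:-→d28:-→d29:-→d30:-→d31:H3 -> H3
  add 29.40.71.0/24 -> H2 at depth 24
  lookup 29.40.71.113: bits 00011101001010000100011101110 walk d0:H0→d1:-→d2:-→d3:-→d4:-→d5:-→d6:-→d7:-→d8:-→d9:-→d10:-→d11:-→d12:-→d13:-→d14:-→d15:-→d16:-→d17:-→d18:-→d19:-→d20:-→d21:-→d22:-→d23:-→d24:H2→d25:-→d26:-→d27:-→d28:-→d29:H1 -> H1
  - 29.40.71.0/24 clear@24
  add 146.0.0.0/8 -> H1 at depth 8
  add 146.160.0.0/11 -> H0 at depth 11
  add 0.0.0.0/0 -> H3 at depth 0
  add 29.40.0.0/16 -> H3 at depth 16

== LOOKUPS ==
["H3","H3","H3","H1"]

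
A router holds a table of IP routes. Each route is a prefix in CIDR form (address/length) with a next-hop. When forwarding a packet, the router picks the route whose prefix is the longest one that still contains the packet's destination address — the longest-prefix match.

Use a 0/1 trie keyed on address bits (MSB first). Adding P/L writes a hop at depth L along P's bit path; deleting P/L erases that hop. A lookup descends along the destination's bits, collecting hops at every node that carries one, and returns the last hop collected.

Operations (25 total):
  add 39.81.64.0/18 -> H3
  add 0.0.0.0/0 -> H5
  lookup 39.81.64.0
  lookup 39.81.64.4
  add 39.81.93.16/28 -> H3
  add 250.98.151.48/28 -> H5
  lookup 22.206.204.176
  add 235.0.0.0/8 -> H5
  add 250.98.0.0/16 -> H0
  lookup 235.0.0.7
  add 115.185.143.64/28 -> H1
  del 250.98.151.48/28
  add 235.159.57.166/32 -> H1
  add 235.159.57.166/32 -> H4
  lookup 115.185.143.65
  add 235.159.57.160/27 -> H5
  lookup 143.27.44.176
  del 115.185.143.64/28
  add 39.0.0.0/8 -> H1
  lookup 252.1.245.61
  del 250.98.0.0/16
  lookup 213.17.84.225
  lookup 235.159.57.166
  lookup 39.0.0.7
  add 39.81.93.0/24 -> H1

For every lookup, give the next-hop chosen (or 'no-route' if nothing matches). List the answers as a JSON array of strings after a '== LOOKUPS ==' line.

Trace:
  add 39.81.64.0/18 -> H3 at depth 18
  add 0.0.0.0/0 -> H5 at depth 0
  ? 39.81.64.0  path d0:H5→d1:-→d2:-→d3:-→d4:-→d5:-→d6:-→d7:-→d8:-→d9:-→d10:-→d11:-→d12:-→d13:-→d14:-→d15:-→d16:-→d17:-→d18:H3  best=H3
  ? 39.81.64.4  path d0:H5→d1:-→d2:-→d3:-→d4:-→d5:-→d6:-→d7:-→d8:-→d9:-→d10:-→d11:-→d12:-→d13:-→d14:-→d15:-→d16:-→d17:-→d18:H3  best=H3
  add 39.81.93.16/28 -> H3 at depth 28
  add 250.98.151.48/28 -> H5 at depth 28
  ? 22.206.204.176  path d0:H5→d1:-→d2:-  best=H5
  add 235.0.0.0/8 -> H5 at depth 8
  add 250.98.0.0/16 -> H0 at depth 16
  ? 235.0.0.7  path d0:H5→d1:-→d2:-→d3:-→d4:-→d5:-→d6:-→d7:-→d8:H5  best=H5
  add 115.185.143.64/28 -> H1 at depth 28
  del 250.98.151.48/28 (clear depth 28)
  add 235.159.57.166/32 -> H1 at depth 32
  add 235.159.57.166/32 -> H4 at depth 32
  ? 115.185.143.65  path d0:H5→d1:-→d2:-→d3:-→d4:-→d5:-→d6:-→d7:-→d8:-→d9:-→d10:-→d11:-→d12:-→d13:-→d14:-→d15:-→d16:-→d17:-→d18:-→d19:-→d20:-→d21:-→d22:-→d23:-→d24:-→d25:-→d26:-→d27:-→d28:H1  best=H1
  add 235.159.57.160/27 -> H5 at depth 27
  ? 143.27.44.176  path d0:H5→d1:-  best=H5
  del 115.185.143.64/28 (clear depth 28)
  add 39.0.0.0/8 -> H1 at depth 8
  ? 252.1.245.61  path d0:H5→d1:-→d2:-→d3:-→d4:-→d5:-  best=H5
  del 250.98.0.0/16 (clear depth 16)
  ? 213.17.84.225  path d0:H5→d1:-→d2:-  best=H5
  ? 235.159.57.166  path d0:H5→d1:-→d2:-→d3:-→d4:-→d5:-→d6:-→d7:-→d8:H5→d9:-→d10:-→d11:-→d12:-→d13:-→d14:-→d15:-→d16:-→d17:-→d18:-→d19:-→d20:-→d21:-→d22:-→d23:-→d24:-→d25:-→d26:-→d27:H5→d28:-→d29:-→d30:-→d31:-→d32:H4  best=H4
  ? 39.0.0.7  path d0:H5→d1:-→d2:-→d3:-→d4:-→d5:-→d6:-→d7:-→d8:H1→d9:-  best=H1
  add 39.81.93.0/24 -> H1 at depth 24

== LOOKUPS ==
["H3","H3","H5","H5","H1","H5","H5","H5","H4","H1"]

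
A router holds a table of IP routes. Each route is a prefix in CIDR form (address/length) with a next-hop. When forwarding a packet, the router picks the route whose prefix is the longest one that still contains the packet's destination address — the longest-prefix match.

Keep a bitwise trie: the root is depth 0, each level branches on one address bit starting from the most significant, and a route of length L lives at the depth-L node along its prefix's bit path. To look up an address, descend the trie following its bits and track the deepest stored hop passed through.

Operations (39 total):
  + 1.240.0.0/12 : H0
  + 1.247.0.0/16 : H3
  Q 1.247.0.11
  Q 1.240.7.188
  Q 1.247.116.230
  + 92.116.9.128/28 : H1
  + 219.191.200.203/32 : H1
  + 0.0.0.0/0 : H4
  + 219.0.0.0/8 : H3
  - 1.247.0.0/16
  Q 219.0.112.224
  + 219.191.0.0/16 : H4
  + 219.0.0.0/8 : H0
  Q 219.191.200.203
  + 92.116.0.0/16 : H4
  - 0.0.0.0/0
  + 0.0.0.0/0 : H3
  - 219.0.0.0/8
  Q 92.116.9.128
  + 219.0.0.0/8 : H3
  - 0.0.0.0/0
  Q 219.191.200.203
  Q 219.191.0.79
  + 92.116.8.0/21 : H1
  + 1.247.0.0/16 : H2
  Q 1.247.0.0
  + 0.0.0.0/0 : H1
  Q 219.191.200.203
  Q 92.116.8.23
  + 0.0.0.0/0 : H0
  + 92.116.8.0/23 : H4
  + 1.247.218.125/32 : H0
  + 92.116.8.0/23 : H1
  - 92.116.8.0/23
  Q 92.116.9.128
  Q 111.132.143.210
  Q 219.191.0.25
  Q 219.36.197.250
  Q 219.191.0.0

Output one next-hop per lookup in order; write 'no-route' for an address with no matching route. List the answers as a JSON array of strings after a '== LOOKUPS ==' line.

Apply in order:
  + 1.240.0.0/12 (H0) depth=12
  + 1.247.0.0/16 (H3) depth=16
  Q 1.247.0.11: descend 0000000111110111 ; hops seen [H0,H3] ; pick H3
  Q 1.240.7.188: descend 0000000111110 ; hops seen [H0] ; pick H0
  Q 1.247.116.230: descend 0000000111110111 ; hops seen [H0,H3] ; pick H3
  + 92.116.9.128/28 (H1) depth=28
  + 219.191.200.203/32 (H1) depth=32
  + 0.0.0.0/0 (H4) depth=0
  + 219.0.0.0/8 (H3) depth=8
  del 1.247.0.0/16 (clear depth 16)
  Q 219.0.112.224: descend 11011011 ; hops seen [H4,H3] ; pick H3
  + 219.191.0.0/16 (H4) depth=16
  + 219.0.0.0/8 (H0) depth=8
  Q 219.191.200.203: descend 11011011101111111100100011001011 ; hops seen [H4,H0,H4,H1] ; pick H1
  + 92.116.0.0/16 (H4) depth=16
  del 0.0.0.0/0 (clear depth 0)
  + 0.0.0.0/0 (H3) depth=0
  del 219.0.0.0/8 (clear depth 8)
  Q 92.116.9.128: descend 0101110001110100000010011000 ; hops seen [H3,H4,H1] ; pick H1
  + 219.0.0.0/8 (H3) depth=8
  del 0.0.0.0/0 (clear depth 0)
  Q 219.191.200.203: descend 11011011101111111100100011001011 ; hops seen [H3,H4,H1] ; pick H1
  Q 219.191.0.79: descend 1101101110111111 ; hops seen [H3,H4] ; pick H4
  + 92.116.8.0/21 (H1) depth=21
  + 1.247.0.0/16 (H2) depth=16
  Q 1.247.0.0: descend 0000000111110111 ; hops seen [H0,H2] ; pick H2
  + 0.0.0.0/0 (H1) depth=0
  Q 219.191.200.203: descend 11011011101111111100100011001011 ; hops seen [H1,H3,H4,H1] ; pick H1
  Q 92.116.8.23: descend 01011100011101000000100 ; hops seen [H1,H4,H1] ; pick H1
  + 0.0.0.0/0 (H0) depth=0
  + 92.116.8.0/23 (H4) depth=23
  + 1.247.218.125/32 (H0) depth=32
  + 92.116.8.0/23 (H1) depth=23
  del 92.116.8.0/23 (clear depth 23)
  Q 92.116.9.128: descend 0101110001110100000010011000 ; hops seen [H0,H4,H1,H1] ; pick H1
  Q 111.132.143.210: descend 01 ; hops seen [H0] ; pick H0
  Q 219.191.0.25: descend 1101101110111111 ; hops seen [H0,H3,H4] ; pick H4
  Q 219.36.197.250: descend 11011011 ; hops seen [H0,H3] ; pick H3
  Q 219.191.0.0: descend 1101101110111111 ; hops seen [H0,H3,H4] ; pick H4

== LOOKUPS ==
["H3","H0","H3","H3","H1","H1","H1","H4","H2","H1","H1","H1","H0","H4","H3","H4"]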